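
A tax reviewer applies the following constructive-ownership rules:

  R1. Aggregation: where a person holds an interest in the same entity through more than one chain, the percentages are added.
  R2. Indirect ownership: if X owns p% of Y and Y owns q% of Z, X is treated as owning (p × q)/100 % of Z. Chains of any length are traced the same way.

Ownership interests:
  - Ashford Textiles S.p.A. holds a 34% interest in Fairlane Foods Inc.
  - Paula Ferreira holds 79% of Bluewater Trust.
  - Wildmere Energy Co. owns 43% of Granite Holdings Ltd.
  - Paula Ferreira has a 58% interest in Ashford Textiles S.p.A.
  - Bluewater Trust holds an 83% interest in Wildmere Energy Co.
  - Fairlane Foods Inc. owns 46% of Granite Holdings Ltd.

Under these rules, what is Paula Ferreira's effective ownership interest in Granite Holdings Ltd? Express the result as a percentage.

37.2663%

Chain via Ashford Textiles S.p.A. → Fairlane Foods Inc. (R2): 58% × 34% × 46% = 9.0712% of Granite Holdings Ltd.
Chain via Bluewater Trust → Wildmere Energy Co. (R2): 79% × 83% × 43% = 28.1951% of Granite Holdings Ltd.
Aggregating (R1): 9.0712% + 28.1951% = 37.2663%.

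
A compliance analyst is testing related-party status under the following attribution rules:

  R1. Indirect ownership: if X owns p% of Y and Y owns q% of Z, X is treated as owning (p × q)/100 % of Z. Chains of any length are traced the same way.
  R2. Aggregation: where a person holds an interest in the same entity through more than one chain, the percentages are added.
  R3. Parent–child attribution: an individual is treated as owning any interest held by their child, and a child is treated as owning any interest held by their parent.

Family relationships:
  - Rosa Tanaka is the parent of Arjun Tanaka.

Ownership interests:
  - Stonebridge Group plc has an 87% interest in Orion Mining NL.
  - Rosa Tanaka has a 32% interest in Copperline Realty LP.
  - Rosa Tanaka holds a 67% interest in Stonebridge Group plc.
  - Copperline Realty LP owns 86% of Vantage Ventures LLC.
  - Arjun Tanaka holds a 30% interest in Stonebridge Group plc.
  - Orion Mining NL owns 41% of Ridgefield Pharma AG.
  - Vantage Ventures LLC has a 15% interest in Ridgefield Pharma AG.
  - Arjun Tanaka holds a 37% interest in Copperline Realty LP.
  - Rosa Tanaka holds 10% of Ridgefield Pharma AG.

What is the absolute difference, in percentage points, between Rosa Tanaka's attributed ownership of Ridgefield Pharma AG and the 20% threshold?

33.5009

By parent–child attribution (R3), Rosa Tanaka is treated as also owning Arjun Tanaka's interest in Copperline Realty LP, giving 32% + 37% = 69%.
By parent–child attribution (R3), Rosa Tanaka is treated as also owning Arjun Tanaka's interest in Stonebridge Group plc, giving 67% + 30% = 97%.
Chain via Copperline Realty LP → Vantage Ventures LLC (R1): 69% × 86% × 15% = 8.901% of Ridgefield Pharma AG.
Chain via Stonebridge Group plc → Orion Mining NL (R1): 97% × 87% × 41% = 34.5999% of Ridgefield Pharma AG.
Direct interest in Ridgefield Pharma AG: 10%.
Aggregating (R2): 8.901% + 34.5999% + 10% = 53.5009%.
53.5009% exceeds the 20% threshold by 33.5009 percentage points.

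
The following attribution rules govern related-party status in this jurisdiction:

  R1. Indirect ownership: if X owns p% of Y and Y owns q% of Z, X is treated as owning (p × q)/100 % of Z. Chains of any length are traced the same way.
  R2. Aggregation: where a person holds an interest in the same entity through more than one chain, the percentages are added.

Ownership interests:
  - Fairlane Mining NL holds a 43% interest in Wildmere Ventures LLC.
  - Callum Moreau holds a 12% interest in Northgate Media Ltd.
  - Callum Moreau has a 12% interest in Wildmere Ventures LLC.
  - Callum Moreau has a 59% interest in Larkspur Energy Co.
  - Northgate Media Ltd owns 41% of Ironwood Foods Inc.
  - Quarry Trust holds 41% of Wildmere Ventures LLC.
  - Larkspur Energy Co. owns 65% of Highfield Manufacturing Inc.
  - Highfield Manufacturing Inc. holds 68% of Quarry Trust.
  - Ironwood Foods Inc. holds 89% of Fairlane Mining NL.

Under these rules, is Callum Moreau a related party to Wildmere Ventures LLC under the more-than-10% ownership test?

Chain via Larkspur Energy Co. → Highfield Manufacturing Inc. → Quarry Trust (R1): 59% × 65% × 68% × 41% = 10.69198% of Wildmere Ventures LLC.
Chain via Northgate Media Ltd → Ironwood Foods Inc. → Fairlane Mining NL (R1): 12% × 41% × 89% × 43% = 1.882884% of Wildmere Ventures LLC.
Direct interest in Wildmere Ventures LLC: 12%.
Aggregating (R2): 10.69198% + 1.882884% + 12% = 24.574864%.
24.574864% exceeds the 10% threshold, so Callum is a related party to Wildmere Ventures LLC.

Yes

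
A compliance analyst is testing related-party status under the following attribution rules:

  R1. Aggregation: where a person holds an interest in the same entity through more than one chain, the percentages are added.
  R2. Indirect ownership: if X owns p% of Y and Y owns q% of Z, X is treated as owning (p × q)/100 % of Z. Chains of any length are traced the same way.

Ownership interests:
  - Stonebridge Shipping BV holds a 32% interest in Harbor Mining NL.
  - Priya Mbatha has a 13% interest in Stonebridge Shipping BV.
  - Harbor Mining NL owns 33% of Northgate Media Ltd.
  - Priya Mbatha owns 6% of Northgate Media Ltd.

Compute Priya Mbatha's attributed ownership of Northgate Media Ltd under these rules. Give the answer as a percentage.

Chain via Stonebridge Shipping BV → Harbor Mining NL (R2): 13% × 32% × 33% = 1.3728% of Northgate Media Ltd.
Direct interest in Northgate Media Ltd: 6%.
Aggregating (R1): 1.3728% + 6% = 7.3728%.

7.3728%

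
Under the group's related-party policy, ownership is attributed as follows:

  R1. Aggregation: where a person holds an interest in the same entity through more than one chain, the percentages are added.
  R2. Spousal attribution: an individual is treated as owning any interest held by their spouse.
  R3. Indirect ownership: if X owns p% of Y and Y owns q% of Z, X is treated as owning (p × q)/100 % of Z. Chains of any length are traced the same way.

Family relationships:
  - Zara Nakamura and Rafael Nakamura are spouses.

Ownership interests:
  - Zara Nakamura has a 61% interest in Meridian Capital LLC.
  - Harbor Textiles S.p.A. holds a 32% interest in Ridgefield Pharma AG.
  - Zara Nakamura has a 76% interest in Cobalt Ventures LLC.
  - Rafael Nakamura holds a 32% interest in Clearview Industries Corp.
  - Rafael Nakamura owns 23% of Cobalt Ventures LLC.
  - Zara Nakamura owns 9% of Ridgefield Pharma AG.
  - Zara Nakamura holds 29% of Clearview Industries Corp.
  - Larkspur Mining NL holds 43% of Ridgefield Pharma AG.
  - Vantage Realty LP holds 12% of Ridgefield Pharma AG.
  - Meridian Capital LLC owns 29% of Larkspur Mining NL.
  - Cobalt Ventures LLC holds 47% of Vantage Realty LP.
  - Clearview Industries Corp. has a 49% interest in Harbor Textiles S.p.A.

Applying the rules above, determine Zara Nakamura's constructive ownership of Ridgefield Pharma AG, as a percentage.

By spousal attribution (R2), Zara Nakamura is treated as also owning Rafael Nakamura's interest in Cobalt Ventures LLC, giving 76% + 23% = 99%.
By spousal attribution (R2), Zara Nakamura is treated as also owning Rafael Nakamura's interest in Clearview Industries Corp, giving 29% + 32% = 61%.
Chain via Cobalt Ventures LLC → Vantage Realty LP (R3): 99% × 47% × 12% = 5.5836% of Ridgefield Pharma AG.
Chain via Meridian Capital LLC → Larkspur Mining NL (R3): 61% × 29% × 43% = 7.6067% of Ridgefield Pharma AG.
Chain via Clearview Industries Corp. → Harbor Textiles S.p.A. (R3): 61% × 49% × 32% = 9.5648% of Ridgefield Pharma AG.
Direct interest in Ridgefield Pharma AG: 9%.
Aggregating (R1): 5.5836% + 7.6067% + 9.5648% + 9% = 31.7551%.

31.7551%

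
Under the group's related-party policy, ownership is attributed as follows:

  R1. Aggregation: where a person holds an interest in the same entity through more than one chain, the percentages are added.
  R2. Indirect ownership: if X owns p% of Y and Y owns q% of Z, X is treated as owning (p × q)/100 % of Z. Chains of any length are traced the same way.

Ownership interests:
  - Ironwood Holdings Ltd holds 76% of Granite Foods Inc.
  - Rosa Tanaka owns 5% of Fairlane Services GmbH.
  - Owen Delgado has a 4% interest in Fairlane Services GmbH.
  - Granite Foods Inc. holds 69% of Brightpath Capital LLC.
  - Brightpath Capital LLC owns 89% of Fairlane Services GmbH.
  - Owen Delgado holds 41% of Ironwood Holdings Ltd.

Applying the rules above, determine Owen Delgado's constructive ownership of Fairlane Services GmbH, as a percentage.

23.135356%

Chain via Ironwood Holdings Ltd → Granite Foods Inc. → Brightpath Capital LLC (R2): 41% × 76% × 69% × 89% = 19.135356% of Fairlane Services GmbH.
Direct interest in Fairlane Services GmbH: 4%.
Aggregating (R1): 19.135356% + 4% = 23.135356%.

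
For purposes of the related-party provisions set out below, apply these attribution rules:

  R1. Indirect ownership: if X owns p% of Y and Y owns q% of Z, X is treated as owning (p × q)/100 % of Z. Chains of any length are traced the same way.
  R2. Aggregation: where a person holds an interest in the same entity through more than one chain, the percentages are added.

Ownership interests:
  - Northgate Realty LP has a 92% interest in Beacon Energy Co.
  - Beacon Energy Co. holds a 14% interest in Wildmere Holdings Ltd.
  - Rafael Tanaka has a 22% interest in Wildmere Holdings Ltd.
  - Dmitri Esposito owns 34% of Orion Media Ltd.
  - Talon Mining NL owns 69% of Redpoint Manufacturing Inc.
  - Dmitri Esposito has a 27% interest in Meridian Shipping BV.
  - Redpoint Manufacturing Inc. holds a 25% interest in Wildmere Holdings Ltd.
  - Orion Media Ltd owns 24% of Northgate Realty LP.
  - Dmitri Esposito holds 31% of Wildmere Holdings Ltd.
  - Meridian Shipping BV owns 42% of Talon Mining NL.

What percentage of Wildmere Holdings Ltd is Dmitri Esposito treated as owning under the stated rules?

Chain via Orion Media Ltd → Northgate Realty LP → Beacon Energy Co. (R1): 34% × 24% × 92% × 14% = 1.051008% of Wildmere Holdings Ltd.
Chain via Meridian Shipping BV → Talon Mining NL → Redpoint Manufacturing Inc. (R1): 27% × 42% × 69% × 25% = 1.95615% of Wildmere Holdings Ltd.
Direct interest in Wildmere Holdings Ltd: 31%.
Aggregating (R2): 1.051008% + 1.95615% + 31% = 34.007158%.

34.007158%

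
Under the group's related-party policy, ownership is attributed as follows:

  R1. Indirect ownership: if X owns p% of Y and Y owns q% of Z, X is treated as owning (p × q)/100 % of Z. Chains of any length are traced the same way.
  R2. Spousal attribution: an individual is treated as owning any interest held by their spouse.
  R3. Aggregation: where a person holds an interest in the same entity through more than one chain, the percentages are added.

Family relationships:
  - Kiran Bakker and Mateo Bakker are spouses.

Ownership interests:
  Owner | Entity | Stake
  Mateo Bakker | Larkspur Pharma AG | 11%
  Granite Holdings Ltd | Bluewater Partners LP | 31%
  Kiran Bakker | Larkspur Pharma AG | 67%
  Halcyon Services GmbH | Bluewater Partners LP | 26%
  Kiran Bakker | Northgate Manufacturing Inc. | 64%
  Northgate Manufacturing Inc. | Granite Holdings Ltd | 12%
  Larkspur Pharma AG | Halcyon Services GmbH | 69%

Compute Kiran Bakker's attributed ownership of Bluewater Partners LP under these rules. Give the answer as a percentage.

By spousal attribution (R2), Kiran Bakker is treated as also owning Mateo Bakker's interest in Larkspur Pharma AG, giving 67% + 11% = 78%.
Chain via Larkspur Pharma AG → Halcyon Services GmbH (R1): 78% × 69% × 26% = 13.9932% of Bluewater Partners LP.
Chain via Northgate Manufacturing Inc. → Granite Holdings Ltd (R1): 64% × 12% × 31% = 2.3808% of Bluewater Partners LP.
Aggregating (R3): 13.9932% + 2.3808% = 16.374%.

16.374%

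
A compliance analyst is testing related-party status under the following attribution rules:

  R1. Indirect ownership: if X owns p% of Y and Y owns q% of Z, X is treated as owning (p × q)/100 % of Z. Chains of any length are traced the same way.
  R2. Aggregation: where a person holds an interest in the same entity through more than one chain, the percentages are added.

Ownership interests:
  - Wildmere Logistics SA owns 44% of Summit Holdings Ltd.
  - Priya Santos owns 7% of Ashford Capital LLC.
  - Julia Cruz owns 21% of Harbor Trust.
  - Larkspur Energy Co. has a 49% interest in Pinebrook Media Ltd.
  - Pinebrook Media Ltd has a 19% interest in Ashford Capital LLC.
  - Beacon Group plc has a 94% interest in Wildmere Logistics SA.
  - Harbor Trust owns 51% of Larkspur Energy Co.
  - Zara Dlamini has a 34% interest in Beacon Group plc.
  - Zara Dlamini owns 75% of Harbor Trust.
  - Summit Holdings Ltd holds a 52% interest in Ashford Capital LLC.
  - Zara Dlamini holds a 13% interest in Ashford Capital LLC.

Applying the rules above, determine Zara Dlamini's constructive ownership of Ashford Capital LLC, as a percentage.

Chain via Harbor Trust → Larkspur Energy Co. → Pinebrook Media Ltd (R1): 75% × 51% × 49% × 19% = 3.561075% of Ashford Capital LLC.
Chain via Beacon Group plc → Wildmere Logistics SA → Summit Holdings Ltd (R1): 34% × 94% × 44% × 52% = 7.312448% of Ashford Capital LLC.
Direct interest in Ashford Capital LLC: 13%.
Aggregating (R2): 3.561075% + 7.312448% + 13% = 23.873523%.

23.873523%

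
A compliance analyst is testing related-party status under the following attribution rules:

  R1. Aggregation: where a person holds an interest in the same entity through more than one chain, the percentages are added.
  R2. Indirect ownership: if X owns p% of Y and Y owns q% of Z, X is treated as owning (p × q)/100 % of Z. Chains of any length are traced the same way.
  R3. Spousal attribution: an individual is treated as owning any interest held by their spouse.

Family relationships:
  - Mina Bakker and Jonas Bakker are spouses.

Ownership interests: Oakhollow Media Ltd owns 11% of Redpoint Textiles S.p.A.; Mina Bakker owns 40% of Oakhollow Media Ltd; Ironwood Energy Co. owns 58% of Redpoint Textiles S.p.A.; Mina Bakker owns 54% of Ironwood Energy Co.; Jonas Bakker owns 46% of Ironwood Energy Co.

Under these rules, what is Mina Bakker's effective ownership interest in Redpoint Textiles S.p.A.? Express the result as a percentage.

By spousal attribution (R3), Mina Bakker is treated as also owning Jonas Bakker's interest in Ironwood Energy Co, giving 54% + 46% = 100%.
Chain via Ironwood Energy Co. (R2): 100% × 58% = 58% of Redpoint Textiles S.p.A.
Chain via Oakhollow Media Ltd (R2): 40% × 11% = 4.4% of Redpoint Textiles S.p.A.
Aggregating (R1): 58% + 4.4% = 62.4%.

62.4%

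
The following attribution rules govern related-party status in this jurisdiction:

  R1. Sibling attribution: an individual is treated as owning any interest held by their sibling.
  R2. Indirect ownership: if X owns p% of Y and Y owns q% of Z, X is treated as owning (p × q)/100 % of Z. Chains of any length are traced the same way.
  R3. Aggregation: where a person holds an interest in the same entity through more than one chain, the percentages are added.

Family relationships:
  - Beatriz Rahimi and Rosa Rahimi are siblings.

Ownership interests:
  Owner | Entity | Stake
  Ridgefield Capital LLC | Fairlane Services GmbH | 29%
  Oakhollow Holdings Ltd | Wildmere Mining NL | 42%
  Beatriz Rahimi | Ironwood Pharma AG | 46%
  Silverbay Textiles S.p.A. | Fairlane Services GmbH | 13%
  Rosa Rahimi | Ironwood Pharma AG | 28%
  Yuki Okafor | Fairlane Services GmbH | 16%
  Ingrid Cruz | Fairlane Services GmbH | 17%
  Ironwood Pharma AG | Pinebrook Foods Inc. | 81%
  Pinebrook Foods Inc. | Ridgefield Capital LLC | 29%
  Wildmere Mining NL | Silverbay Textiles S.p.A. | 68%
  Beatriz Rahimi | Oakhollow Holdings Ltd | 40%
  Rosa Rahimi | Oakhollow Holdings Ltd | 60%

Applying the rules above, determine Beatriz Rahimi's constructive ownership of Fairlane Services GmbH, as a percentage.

By sibling attribution (R1), Beatriz Rahimi is treated as also owning Rosa Rahimi's interest in Ironwood Pharma AG, giving 46% + 28% = 74%.
By sibling attribution (R1), Beatriz Rahimi is treated as also owning Rosa Rahimi's interest in Oakhollow Holdings Ltd, giving 40% + 60% = 100%.
Chain via Ironwood Pharma AG → Pinebrook Foods Inc. → Ridgefield Capital LLC (R2): 74% × 81% × 29% × 29% = 5.040954% of Fairlane Services GmbH.
Chain via Oakhollow Holdings Ltd → Wildmere Mining NL → Silverbay Textiles S.p.A. (R2): 100% × 42% × 68% × 13% = 3.7128% of Fairlane Services GmbH.
Aggregating (R3): 5.040954% + 3.7128% = 8.753754%.

8.753754%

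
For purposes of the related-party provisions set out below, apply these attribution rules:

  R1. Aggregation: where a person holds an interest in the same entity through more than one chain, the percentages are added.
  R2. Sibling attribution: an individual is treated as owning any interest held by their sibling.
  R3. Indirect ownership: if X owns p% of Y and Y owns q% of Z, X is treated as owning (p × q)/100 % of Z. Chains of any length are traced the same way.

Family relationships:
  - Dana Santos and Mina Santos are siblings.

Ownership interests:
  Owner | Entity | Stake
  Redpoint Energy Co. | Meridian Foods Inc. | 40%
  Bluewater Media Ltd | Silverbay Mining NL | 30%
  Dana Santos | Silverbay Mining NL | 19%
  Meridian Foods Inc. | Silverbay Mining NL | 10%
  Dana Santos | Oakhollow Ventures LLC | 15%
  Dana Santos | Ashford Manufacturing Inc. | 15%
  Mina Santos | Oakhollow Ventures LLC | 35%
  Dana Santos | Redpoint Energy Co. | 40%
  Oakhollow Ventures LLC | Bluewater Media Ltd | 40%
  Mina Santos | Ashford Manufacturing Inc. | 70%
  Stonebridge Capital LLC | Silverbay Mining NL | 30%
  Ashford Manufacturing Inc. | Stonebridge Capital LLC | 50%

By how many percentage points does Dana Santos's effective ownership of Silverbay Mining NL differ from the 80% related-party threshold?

By sibling attribution (R2), Dana Santos is treated as also owning Mina Santos's interest in Ashford Manufacturing Inc, giving 15% + 70% = 85%.
By sibling attribution (R2), Dana Santos is treated as also owning Mina Santos's interest in Oakhollow Ventures LLC, giving 15% + 35% = 50%.
Chain via Ashford Manufacturing Inc. → Stonebridge Capital LLC (R3): 85% × 50% × 30% = 12.75% of Silverbay Mining NL.
Chain via Oakhollow Ventures LLC → Bluewater Media Ltd (R3): 50% × 40% × 30% = 6% of Silverbay Mining NL.
Chain via Redpoint Energy Co. → Meridian Foods Inc. (R3): 40% × 40% × 10% = 1.6% of Silverbay Mining NL.
Direct interest in Silverbay Mining NL: 19%.
Aggregating (R1): 12.75% + 6% + 1.6% + 19% = 39.35%.
39.35% falls short of the 80% threshold by 40.65 percentage points.

40.65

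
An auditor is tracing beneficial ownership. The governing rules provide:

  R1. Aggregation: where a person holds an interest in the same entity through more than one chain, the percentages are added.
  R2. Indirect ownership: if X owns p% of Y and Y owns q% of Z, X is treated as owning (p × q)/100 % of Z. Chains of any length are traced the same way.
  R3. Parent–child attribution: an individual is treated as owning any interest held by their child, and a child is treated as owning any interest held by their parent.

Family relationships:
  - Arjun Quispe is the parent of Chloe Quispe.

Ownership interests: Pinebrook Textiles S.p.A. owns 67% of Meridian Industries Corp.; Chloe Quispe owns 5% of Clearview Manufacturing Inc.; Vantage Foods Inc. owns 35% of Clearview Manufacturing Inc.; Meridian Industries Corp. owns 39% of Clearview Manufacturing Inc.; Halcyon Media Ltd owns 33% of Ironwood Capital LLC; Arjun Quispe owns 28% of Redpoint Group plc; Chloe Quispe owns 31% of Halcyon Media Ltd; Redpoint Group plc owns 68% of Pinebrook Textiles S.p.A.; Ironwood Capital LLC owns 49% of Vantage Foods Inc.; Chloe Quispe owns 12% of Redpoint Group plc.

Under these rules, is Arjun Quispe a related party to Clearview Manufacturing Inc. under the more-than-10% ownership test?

By parent–child attribution (R3), Arjun Quispe is treated as also owning Chloe Quispe's interest in Redpoint Group plc, giving 28% + 12% = 40%.
By parent–child attribution (R3), Arjun Quispe is treated as owning Chloe Quispe's 31% interest in Halcyon Media Ltd.
By parent–child attribution (R3), Arjun Quispe is treated as owning Chloe Quispe's 5% interest in Clearview Manufacturing Inc.
Chain via Redpoint Group plc → Pinebrook Textiles S.p.A. → Meridian Industries Corp. (R2): 40% × 68% × 67% × 39% = 7.10736% of Clearview Manufacturing Inc.
Chain via Halcyon Media Ltd → Ironwood Capital LLC → Vantage Foods Inc. (R2): 31% × 33% × 49% × 35% = 1.754445% of Clearview Manufacturing Inc.
Direct interest in Clearview Manufacturing Inc: 5%.
Aggregating (R1): 7.10736% + 1.754445% + 5% = 13.861805%.
13.861805% exceeds the 10% threshold, so Arjun is a related party to Clearview Manufacturing Inc.

Yes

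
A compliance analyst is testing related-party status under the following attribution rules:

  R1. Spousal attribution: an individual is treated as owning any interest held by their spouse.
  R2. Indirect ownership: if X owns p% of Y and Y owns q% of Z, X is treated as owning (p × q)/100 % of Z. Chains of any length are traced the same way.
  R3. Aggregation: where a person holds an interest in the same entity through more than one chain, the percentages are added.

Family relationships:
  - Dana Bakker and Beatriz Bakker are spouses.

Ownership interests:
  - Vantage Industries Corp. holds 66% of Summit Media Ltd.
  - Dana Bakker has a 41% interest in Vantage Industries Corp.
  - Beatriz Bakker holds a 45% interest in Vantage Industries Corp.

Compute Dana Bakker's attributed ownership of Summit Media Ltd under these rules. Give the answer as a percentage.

By spousal attribution (R1), Dana Bakker is treated as also owning Beatriz Bakker's interest in Vantage Industries Corp, giving 41% + 45% = 86%.
Chain via Vantage Industries Corp. (R2): 86% × 66% = 56.76% of Summit Media Ltd.

56.76%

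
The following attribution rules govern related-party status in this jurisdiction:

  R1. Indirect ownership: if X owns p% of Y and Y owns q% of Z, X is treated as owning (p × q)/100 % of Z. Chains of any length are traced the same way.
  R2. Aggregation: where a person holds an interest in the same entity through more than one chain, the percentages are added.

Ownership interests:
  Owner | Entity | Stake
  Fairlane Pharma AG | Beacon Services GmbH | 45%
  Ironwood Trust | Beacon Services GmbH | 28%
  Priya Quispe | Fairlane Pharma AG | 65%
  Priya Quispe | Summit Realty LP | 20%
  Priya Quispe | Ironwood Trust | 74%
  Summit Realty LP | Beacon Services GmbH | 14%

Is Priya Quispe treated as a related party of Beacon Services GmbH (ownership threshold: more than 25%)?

Chain via Fairlane Pharma AG (R1): 65% × 45% = 29.25% of Beacon Services GmbH.
Chain via Summit Realty LP (R1): 20% × 14% = 2.8% of Beacon Services GmbH.
Chain via Ironwood Trust (R1): 74% × 28% = 20.72% of Beacon Services GmbH.
Aggregating (R2): 29.25% + 2.8% + 20.72% = 52.77%.
52.77% exceeds the 25% threshold, so Priya is a related party to Beacon Services GmbH.

Yes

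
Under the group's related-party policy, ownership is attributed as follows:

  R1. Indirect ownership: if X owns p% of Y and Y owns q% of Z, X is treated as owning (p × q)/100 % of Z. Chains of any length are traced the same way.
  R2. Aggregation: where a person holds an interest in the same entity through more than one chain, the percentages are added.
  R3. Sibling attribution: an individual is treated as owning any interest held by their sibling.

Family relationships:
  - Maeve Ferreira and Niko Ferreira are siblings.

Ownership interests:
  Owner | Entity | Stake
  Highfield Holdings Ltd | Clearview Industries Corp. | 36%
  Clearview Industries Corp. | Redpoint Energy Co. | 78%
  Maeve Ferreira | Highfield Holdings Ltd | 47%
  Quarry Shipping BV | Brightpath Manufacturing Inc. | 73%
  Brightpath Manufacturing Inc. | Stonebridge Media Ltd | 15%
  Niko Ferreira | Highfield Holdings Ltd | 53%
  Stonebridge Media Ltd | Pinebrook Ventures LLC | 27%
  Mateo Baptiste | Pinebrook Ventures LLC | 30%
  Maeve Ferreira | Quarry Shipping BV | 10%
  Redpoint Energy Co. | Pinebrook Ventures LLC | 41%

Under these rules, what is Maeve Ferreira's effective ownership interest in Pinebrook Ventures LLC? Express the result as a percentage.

11.80845%

By sibling attribution (R3), Maeve Ferreira is treated as also owning Niko Ferreira's interest in Highfield Holdings Ltd, giving 47% + 53% = 100%.
Chain via Quarry Shipping BV → Brightpath Manufacturing Inc. → Stonebridge Media Ltd (R1): 10% × 73% × 15% × 27% = 0.29565% of Pinebrook Ventures LLC.
Chain via Highfield Holdings Ltd → Clearview Industries Corp. → Redpoint Energy Co. (R1): 100% × 36% × 78% × 41% = 11.5128% of Pinebrook Ventures LLC.
Aggregating (R2): 0.29565% + 11.5128% = 11.80845%.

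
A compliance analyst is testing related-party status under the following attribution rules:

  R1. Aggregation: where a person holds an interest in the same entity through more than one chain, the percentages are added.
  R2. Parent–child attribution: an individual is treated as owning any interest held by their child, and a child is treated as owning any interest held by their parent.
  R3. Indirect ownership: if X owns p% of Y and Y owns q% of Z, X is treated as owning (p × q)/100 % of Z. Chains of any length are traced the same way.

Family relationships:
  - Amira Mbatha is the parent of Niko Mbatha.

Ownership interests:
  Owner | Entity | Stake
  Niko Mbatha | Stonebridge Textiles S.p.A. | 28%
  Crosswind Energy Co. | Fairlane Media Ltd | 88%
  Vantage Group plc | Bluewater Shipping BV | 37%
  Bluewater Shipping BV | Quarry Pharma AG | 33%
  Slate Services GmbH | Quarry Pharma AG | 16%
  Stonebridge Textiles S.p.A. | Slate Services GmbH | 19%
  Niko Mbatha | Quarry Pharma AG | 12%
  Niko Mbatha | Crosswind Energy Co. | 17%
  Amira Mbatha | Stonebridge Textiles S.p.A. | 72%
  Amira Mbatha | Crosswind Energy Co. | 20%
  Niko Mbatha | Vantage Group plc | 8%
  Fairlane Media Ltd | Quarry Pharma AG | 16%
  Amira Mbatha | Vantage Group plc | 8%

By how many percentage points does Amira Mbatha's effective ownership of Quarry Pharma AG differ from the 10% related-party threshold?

By parent–child attribution (R2), Amira Mbatha is treated as also owning Niko Mbatha's interest in Stonebridge Textiles S.p.A, giving 72% + 28% = 100%.
By parent–child attribution (R2), Amira Mbatha is treated as also owning Niko Mbatha's interest in Crosswind Energy Co, giving 20% + 17% = 37%.
By parent–child attribution (R2), Amira Mbatha is treated as also owning Niko Mbatha's interest in Vantage Group plc, giving 8% + 8% = 16%.
By parent–child attribution (R2), Amira Mbatha is treated as owning Niko Mbatha's 12% interest in Quarry Pharma AG.
Chain via Stonebridge Textiles S.p.A. → Slate Services GmbH (R3): 100% × 19% × 16% = 3.04% of Quarry Pharma AG.
Chain via Crosswind Energy Co. → Fairlane Media Ltd (R3): 37% × 88% × 16% = 5.2096% of Quarry Pharma AG.
Chain via Vantage Group plc → Bluewater Shipping BV (R3): 16% × 37% × 33% = 1.9536% of Quarry Pharma AG.
Direct interest in Quarry Pharma AG: 12%.
Aggregating (R1): 3.04% + 5.2096% + 1.9536% + 12% = 22.2032%.
22.2032% exceeds the 10% threshold by 12.2032 percentage points.

12.2032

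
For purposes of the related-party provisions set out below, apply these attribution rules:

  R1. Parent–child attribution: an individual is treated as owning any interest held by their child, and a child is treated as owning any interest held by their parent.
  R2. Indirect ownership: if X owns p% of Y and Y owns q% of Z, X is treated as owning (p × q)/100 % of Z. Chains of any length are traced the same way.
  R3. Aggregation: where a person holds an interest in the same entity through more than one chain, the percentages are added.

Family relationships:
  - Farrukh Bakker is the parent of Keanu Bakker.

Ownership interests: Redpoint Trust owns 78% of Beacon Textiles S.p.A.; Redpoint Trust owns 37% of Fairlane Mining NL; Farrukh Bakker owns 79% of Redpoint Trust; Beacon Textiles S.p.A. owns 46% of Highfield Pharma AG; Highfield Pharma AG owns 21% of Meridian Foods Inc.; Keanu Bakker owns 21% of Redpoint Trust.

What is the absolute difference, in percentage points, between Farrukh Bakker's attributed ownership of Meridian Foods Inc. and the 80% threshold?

By parent–child attribution (R1), Farrukh Bakker is treated as also owning Keanu Bakker's interest in Redpoint Trust, giving 79% + 21% = 100%.
Chain via Redpoint Trust → Beacon Textiles S.p.A. → Highfield Pharma AG (R2): 100% × 78% × 46% × 21% = 7.5348% of Meridian Foods Inc.
7.5348% falls short of the 80% threshold by 72.4652 percentage points.

72.4652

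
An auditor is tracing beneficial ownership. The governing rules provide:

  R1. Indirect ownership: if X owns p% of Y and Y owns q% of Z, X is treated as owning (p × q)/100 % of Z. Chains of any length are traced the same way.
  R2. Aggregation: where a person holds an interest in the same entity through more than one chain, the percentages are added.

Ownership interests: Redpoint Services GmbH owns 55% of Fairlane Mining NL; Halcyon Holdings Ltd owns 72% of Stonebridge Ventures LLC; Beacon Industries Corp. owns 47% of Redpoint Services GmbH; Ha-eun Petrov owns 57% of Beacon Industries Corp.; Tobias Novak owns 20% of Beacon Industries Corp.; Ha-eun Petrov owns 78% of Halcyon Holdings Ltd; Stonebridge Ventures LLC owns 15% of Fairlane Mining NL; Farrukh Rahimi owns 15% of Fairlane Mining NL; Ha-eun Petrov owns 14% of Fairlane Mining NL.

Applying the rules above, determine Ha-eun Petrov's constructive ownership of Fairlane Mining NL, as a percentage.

Chain via Halcyon Holdings Ltd → Stonebridge Ventures LLC (R1): 78% × 72% × 15% = 8.424% of Fairlane Mining NL.
Chain via Beacon Industries Corp. → Redpoint Services GmbH (R1): 57% × 47% × 55% = 14.7345% of Fairlane Mining NL.
Direct interest in Fairlane Mining NL: 14%.
Aggregating (R2): 8.424% + 14.7345% + 14% = 37.1585%.

37.1585%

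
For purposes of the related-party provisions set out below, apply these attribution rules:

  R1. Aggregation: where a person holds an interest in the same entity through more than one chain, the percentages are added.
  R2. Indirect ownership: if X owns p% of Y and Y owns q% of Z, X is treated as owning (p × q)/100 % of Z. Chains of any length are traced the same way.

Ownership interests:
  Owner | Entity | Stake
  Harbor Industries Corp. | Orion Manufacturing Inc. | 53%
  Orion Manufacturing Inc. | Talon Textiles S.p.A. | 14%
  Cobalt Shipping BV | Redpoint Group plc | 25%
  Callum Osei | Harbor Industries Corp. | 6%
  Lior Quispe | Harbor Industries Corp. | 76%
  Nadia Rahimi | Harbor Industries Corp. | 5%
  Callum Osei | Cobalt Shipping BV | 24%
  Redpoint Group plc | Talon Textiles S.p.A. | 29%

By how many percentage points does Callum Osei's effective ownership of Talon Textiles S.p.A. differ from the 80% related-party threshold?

77.8148

Chain via Harbor Industries Corp. → Orion Manufacturing Inc. (R2): 6% × 53% × 14% = 0.4452% of Talon Textiles S.p.A.
Chain via Cobalt Shipping BV → Redpoint Group plc (R2): 24% × 25% × 29% = 1.74% of Talon Textiles S.p.A.
Aggregating (R1): 0.4452% + 1.74% = 2.1852%.
2.1852% falls short of the 80% threshold by 77.8148 percentage points.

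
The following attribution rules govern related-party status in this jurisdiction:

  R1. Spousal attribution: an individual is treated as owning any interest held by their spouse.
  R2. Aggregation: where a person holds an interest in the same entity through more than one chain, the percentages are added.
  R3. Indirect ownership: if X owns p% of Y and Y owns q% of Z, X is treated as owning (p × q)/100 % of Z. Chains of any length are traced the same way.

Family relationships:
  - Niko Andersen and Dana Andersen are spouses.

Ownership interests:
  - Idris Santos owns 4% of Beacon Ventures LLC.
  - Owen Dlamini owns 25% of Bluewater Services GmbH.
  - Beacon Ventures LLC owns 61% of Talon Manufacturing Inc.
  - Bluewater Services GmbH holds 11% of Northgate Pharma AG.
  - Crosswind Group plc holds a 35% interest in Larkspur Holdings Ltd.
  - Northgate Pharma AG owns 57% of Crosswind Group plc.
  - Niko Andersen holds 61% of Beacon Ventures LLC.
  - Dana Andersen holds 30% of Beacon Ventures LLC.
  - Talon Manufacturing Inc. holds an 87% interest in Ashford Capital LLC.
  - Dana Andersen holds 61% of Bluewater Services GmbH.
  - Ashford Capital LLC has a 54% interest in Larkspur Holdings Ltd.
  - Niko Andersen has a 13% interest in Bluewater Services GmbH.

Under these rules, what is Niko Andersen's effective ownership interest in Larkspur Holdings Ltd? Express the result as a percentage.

By spousal attribution (R1), Niko Andersen is treated as also owning Dana Andersen's interest in Beacon Ventures LLC, giving 61% + 30% = 91%.
By spousal attribution (R1), Niko Andersen is treated as also owning Dana Andersen's interest in Bluewater Services GmbH, giving 13% + 61% = 74%.
Chain via Beacon Ventures LLC → Talon Manufacturing Inc. → Ashford Capital LLC (R3): 91% × 61% × 87% × 54% = 26.078598% of Larkspur Holdings Ltd.
Chain via Bluewater Services GmbH → Northgate Pharma AG → Crosswind Group plc (R3): 74% × 11% × 57% × 35% = 1.62393% of Larkspur Holdings Ltd.
Aggregating (R2): 26.078598% + 1.62393% = 27.702528%.

27.702528%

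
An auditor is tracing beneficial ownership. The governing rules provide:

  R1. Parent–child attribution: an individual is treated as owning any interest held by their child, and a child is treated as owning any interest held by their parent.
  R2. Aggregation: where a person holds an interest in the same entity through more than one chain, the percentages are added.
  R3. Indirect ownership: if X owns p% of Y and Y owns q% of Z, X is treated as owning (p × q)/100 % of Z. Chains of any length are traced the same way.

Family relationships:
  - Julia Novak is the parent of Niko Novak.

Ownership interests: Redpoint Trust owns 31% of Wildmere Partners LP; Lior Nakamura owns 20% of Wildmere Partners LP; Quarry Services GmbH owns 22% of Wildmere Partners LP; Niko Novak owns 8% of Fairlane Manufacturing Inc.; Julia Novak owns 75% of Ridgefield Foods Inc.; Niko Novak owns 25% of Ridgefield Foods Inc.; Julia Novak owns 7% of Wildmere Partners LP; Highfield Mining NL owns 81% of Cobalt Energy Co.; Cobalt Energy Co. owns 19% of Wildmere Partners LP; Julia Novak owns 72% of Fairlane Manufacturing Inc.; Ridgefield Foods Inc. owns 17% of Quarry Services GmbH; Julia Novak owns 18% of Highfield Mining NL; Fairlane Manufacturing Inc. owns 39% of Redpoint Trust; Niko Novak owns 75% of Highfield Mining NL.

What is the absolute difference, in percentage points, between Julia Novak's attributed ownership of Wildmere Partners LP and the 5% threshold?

29.7247

By parent–child attribution (R1), Julia Novak is treated as also owning Niko Novak's interest in Fairlane Manufacturing Inc, giving 72% + 8% = 80%.
By parent–child attribution (R1), Julia Novak is treated as also owning Niko Novak's interest in Ridgefield Foods Inc, giving 75% + 25% = 100%.
By parent–child attribution (R1), Julia Novak is treated as also owning Niko Novak's interest in Highfield Mining NL, giving 18% + 75% = 93%.
Chain via Fairlane Manufacturing Inc. → Redpoint Trust (R3): 80% × 39% × 31% = 9.672% of Wildmere Partners LP.
Chain via Ridgefield Foods Inc. → Quarry Services GmbH (R3): 100% × 17% × 22% = 3.74% of Wildmere Partners LP.
Chain via Highfield Mining NL → Cobalt Energy Co. (R3): 93% × 81% × 19% = 14.3127% of Wildmere Partners LP.
Direct interest in Wildmere Partners LP: 7%.
Aggregating (R2): 9.672% + 3.74% + 14.3127% + 7% = 34.7247%.
34.7247% exceeds the 5% threshold by 29.7247 percentage points.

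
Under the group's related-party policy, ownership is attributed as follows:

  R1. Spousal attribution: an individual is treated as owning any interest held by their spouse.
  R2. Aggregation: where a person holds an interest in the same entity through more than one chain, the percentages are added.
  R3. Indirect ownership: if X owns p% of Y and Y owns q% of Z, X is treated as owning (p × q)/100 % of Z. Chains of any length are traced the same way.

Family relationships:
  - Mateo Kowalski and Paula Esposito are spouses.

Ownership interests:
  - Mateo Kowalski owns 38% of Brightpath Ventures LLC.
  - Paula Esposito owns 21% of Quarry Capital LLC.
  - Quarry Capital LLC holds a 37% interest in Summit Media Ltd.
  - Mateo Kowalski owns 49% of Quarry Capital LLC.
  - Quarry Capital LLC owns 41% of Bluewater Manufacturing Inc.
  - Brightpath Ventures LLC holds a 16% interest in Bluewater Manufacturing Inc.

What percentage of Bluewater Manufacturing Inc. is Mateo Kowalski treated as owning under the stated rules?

By spousal attribution (R1), Mateo Kowalski is treated as also owning Paula Esposito's interest in Quarry Capital LLC, giving 49% + 21% = 70%.
Chain via Quarry Capital LLC (R3): 70% × 41% = 28.7% of Bluewater Manufacturing Inc.
Chain via Brightpath Ventures LLC (R3): 38% × 16% = 6.08% of Bluewater Manufacturing Inc.
Aggregating (R2): 28.7% + 6.08% = 34.78%.

34.78%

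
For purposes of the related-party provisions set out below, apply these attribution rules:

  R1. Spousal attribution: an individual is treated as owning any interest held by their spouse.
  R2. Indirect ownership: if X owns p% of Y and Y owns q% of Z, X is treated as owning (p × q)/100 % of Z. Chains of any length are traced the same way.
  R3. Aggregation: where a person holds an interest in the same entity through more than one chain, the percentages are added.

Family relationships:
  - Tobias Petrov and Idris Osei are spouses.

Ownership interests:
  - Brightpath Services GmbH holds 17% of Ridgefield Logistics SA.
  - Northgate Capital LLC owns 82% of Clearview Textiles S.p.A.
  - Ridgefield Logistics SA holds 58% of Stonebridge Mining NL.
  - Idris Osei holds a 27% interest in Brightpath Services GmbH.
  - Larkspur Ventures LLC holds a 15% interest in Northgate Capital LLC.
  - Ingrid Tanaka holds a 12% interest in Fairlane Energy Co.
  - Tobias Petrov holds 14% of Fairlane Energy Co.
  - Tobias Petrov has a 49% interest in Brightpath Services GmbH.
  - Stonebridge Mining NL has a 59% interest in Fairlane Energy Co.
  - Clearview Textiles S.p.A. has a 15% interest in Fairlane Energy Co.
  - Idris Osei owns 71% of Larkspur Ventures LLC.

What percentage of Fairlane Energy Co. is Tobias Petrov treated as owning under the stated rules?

By spousal attribution (R1), Tobias Petrov is treated as also owning Idris Osei's interest in Brightpath Services GmbH, giving 49% + 27% = 76%.
By spousal attribution (R1), Tobias Petrov is treated as owning Idris Osei's 71% interest in Larkspur Ventures LLC.
Chain via Brightpath Services GmbH → Ridgefield Logistics SA → Stonebridge Mining NL (R2): 76% × 17% × 58% × 59% = 4.421224% of Fairlane Energy Co.
Direct interest in Fairlane Energy Co: 14%.
Chain via Larkspur Ventures LLC → Northgate Capital LLC → Clearview Textiles S.p.A. (R2): 71% × 15% × 82% × 15% = 1.30995% of Fairlane Energy Co.
Aggregating (R3): 4.421224% + 14% + 1.30995% = 19.731174%.

19.731174%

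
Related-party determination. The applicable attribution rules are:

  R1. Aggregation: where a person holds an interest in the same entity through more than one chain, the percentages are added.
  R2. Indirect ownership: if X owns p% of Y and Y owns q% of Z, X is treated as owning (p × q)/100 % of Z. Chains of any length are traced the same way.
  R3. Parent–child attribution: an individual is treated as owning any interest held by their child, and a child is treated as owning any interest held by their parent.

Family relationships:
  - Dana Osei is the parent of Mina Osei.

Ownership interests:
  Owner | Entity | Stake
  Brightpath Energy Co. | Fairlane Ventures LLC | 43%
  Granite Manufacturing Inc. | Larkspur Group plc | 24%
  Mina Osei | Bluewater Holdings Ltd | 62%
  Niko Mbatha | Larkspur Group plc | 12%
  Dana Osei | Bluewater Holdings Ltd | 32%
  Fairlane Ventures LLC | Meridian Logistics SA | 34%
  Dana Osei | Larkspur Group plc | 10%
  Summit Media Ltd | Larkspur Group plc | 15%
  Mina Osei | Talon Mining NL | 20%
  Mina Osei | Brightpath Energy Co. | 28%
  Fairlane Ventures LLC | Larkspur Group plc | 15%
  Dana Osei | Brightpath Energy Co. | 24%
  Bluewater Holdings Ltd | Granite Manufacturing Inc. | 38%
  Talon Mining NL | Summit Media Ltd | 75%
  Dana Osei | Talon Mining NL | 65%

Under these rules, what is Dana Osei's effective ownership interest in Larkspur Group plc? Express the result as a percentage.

By parent–child attribution (R3), Dana Osei is treated as also owning Mina Osei's interest in Bluewater Holdings Ltd, giving 32% + 62% = 94%.
By parent–child attribution (R3), Dana Osei is treated as also owning Mina Osei's interest in Brightpath Energy Co, giving 24% + 28% = 52%.
By parent–child attribution (R3), Dana Osei is treated as also owning Mina Osei's interest in Talon Mining NL, giving 65% + 20% = 85%.
Chain via Bluewater Holdings Ltd → Granite Manufacturing Inc. (R2): 94% × 38% × 24% = 8.5728% of Larkspur Group plc.
Chain via Brightpath Energy Co. → Fairlane Ventures LLC (R2): 52% × 43% × 15% = 3.354% of Larkspur Group plc.
Chain via Talon Mining NL → Summit Media Ltd (R2): 85% × 75% × 15% = 9.5625% of Larkspur Group plc.
Direct interest in Larkspur Group plc: 10%.
Aggregating (R1): 8.5728% + 3.354% + 9.5625% + 10% = 31.4893%.

31.4893%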